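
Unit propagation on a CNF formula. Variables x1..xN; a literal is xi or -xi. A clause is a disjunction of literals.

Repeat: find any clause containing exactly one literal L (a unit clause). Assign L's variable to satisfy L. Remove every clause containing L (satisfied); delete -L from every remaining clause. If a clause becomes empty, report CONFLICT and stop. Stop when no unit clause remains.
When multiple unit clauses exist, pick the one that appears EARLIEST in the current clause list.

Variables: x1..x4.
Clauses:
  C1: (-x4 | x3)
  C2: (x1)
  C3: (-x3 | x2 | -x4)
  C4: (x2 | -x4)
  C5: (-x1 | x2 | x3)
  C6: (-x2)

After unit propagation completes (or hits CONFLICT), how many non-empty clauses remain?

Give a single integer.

Answer: 0

Derivation:
unit clause [1] forces x1=T; simplify:
  drop -1 from [-1, 2, 3] -> [2, 3]
  satisfied 1 clause(s); 5 remain; assigned so far: [1]
unit clause [-2] forces x2=F; simplify:
  drop 2 from [-3, 2, -4] -> [-3, -4]
  drop 2 from [2, -4] -> [-4]
  drop 2 from [2, 3] -> [3]
  satisfied 1 clause(s); 4 remain; assigned so far: [1, 2]
unit clause [-4] forces x4=F; simplify:
  satisfied 3 clause(s); 1 remain; assigned so far: [1, 2, 4]
unit clause [3] forces x3=T; simplify:
  satisfied 1 clause(s); 0 remain; assigned so far: [1, 2, 3, 4]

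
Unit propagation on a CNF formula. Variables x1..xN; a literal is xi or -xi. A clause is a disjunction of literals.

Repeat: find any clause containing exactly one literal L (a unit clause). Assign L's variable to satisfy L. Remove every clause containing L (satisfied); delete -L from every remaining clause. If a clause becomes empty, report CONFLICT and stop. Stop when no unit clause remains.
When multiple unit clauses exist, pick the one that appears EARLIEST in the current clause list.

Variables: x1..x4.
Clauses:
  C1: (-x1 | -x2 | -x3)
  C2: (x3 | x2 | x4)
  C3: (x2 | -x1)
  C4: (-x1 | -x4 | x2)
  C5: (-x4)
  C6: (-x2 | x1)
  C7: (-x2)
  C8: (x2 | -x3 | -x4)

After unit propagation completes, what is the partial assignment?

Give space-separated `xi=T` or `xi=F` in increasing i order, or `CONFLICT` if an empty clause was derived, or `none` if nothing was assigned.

Answer: x1=F x2=F x3=T x4=F

Derivation:
unit clause [-4] forces x4=F; simplify:
  drop 4 from [3, 2, 4] -> [3, 2]
  satisfied 3 clause(s); 5 remain; assigned so far: [4]
unit clause [-2] forces x2=F; simplify:
  drop 2 from [3, 2] -> [3]
  drop 2 from [2, -1] -> [-1]
  satisfied 3 clause(s); 2 remain; assigned so far: [2, 4]
unit clause [3] forces x3=T; simplify:
  satisfied 1 clause(s); 1 remain; assigned so far: [2, 3, 4]
unit clause [-1] forces x1=F; simplify:
  satisfied 1 clause(s); 0 remain; assigned so far: [1, 2, 3, 4]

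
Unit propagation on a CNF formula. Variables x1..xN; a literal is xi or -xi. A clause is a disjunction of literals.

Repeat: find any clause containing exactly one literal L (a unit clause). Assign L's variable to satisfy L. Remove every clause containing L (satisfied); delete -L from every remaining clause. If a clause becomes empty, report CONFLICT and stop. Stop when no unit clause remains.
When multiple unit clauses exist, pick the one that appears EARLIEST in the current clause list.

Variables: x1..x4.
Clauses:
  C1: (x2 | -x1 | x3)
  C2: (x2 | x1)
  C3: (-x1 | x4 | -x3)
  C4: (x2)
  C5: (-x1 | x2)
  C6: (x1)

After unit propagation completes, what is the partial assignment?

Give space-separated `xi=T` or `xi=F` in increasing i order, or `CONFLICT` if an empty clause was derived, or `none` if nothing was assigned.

Answer: x1=T x2=T

Derivation:
unit clause [2] forces x2=T; simplify:
  satisfied 4 clause(s); 2 remain; assigned so far: [2]
unit clause [1] forces x1=T; simplify:
  drop -1 from [-1, 4, -3] -> [4, -3]
  satisfied 1 clause(s); 1 remain; assigned so far: [1, 2]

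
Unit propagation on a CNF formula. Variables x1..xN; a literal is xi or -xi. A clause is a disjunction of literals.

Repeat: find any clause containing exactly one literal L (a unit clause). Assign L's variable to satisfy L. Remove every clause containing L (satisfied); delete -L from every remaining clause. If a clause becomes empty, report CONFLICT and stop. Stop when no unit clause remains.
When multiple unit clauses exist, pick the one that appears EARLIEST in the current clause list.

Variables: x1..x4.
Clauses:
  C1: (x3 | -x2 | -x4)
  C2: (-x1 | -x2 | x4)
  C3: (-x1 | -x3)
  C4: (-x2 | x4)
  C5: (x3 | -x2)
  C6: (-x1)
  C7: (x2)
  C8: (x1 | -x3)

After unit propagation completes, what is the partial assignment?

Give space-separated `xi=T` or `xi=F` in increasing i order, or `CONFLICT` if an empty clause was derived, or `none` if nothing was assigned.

unit clause [-1] forces x1=F; simplify:
  drop 1 from [1, -3] -> [-3]
  satisfied 3 clause(s); 5 remain; assigned so far: [1]
unit clause [2] forces x2=T; simplify:
  drop -2 from [3, -2, -4] -> [3, -4]
  drop -2 from [-2, 4] -> [4]
  drop -2 from [3, -2] -> [3]
  satisfied 1 clause(s); 4 remain; assigned so far: [1, 2]
unit clause [4] forces x4=T; simplify:
  drop -4 from [3, -4] -> [3]
  satisfied 1 clause(s); 3 remain; assigned so far: [1, 2, 4]
unit clause [3] forces x3=T; simplify:
  drop -3 from [-3] -> [] (empty!)
  satisfied 2 clause(s); 1 remain; assigned so far: [1, 2, 3, 4]
CONFLICT (empty clause)

Answer: CONFLICT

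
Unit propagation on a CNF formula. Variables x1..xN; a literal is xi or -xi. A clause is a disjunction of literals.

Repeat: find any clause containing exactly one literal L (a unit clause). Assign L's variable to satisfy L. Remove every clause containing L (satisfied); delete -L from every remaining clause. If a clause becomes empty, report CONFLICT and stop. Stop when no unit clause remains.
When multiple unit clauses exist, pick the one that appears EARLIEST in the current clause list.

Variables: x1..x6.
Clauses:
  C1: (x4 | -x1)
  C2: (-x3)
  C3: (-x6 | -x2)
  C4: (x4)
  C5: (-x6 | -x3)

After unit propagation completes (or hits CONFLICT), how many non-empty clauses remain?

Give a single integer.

unit clause [-3] forces x3=F; simplify:
  satisfied 2 clause(s); 3 remain; assigned so far: [3]
unit clause [4] forces x4=T; simplify:
  satisfied 2 clause(s); 1 remain; assigned so far: [3, 4]

Answer: 1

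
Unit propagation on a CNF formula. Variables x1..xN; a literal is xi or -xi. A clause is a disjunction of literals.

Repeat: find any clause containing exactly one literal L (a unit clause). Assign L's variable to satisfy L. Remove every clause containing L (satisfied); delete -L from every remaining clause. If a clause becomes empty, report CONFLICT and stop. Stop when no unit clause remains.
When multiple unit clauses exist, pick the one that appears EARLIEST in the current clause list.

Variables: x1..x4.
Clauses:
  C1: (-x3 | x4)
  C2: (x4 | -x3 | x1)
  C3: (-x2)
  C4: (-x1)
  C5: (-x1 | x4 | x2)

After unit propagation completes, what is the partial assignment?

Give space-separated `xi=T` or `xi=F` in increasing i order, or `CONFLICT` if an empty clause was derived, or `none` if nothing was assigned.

Answer: x1=F x2=F

Derivation:
unit clause [-2] forces x2=F; simplify:
  drop 2 from [-1, 4, 2] -> [-1, 4]
  satisfied 1 clause(s); 4 remain; assigned so far: [2]
unit clause [-1] forces x1=F; simplify:
  drop 1 from [4, -3, 1] -> [4, -3]
  satisfied 2 clause(s); 2 remain; assigned so far: [1, 2]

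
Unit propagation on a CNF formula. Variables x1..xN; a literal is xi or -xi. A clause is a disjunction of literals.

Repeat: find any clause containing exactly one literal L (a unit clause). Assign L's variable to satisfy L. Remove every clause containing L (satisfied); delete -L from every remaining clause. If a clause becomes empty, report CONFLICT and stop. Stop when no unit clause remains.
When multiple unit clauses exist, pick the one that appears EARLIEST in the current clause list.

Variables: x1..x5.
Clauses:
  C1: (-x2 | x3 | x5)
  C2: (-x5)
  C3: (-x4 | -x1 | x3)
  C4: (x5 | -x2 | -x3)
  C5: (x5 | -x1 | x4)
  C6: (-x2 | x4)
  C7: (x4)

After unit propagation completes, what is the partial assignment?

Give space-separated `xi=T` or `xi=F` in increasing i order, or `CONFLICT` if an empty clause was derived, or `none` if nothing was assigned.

unit clause [-5] forces x5=F; simplify:
  drop 5 from [-2, 3, 5] -> [-2, 3]
  drop 5 from [5, -2, -3] -> [-2, -3]
  drop 5 from [5, -1, 4] -> [-1, 4]
  satisfied 1 clause(s); 6 remain; assigned so far: [5]
unit clause [4] forces x4=T; simplify:
  drop -4 from [-4, -1, 3] -> [-1, 3]
  satisfied 3 clause(s); 3 remain; assigned so far: [4, 5]

Answer: x4=T x5=F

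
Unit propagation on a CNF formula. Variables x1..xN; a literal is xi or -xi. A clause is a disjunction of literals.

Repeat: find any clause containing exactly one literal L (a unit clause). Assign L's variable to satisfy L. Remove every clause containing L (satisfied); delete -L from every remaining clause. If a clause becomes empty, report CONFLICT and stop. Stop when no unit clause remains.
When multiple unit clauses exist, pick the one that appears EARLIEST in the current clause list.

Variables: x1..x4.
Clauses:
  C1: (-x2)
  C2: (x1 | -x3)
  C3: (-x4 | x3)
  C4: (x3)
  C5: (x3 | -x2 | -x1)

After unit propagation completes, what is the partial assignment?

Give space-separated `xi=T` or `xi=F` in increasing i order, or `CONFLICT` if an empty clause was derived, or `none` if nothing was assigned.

Answer: x1=T x2=F x3=T

Derivation:
unit clause [-2] forces x2=F; simplify:
  satisfied 2 clause(s); 3 remain; assigned so far: [2]
unit clause [3] forces x3=T; simplify:
  drop -3 from [1, -3] -> [1]
  satisfied 2 clause(s); 1 remain; assigned so far: [2, 3]
unit clause [1] forces x1=T; simplify:
  satisfied 1 clause(s); 0 remain; assigned so far: [1, 2, 3]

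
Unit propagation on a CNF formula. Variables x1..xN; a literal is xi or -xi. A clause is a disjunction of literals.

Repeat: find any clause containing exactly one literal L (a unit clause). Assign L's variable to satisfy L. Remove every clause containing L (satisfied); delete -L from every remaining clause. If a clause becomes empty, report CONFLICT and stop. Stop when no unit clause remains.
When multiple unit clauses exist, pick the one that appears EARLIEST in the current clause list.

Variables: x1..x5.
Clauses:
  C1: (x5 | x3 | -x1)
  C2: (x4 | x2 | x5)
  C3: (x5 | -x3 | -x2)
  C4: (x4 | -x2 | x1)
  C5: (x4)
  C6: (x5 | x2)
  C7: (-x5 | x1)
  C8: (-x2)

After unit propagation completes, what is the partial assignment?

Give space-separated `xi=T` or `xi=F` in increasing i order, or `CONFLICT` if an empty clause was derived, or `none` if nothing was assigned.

Answer: x1=T x2=F x4=T x5=T

Derivation:
unit clause [4] forces x4=T; simplify:
  satisfied 3 clause(s); 5 remain; assigned so far: [4]
unit clause [-2] forces x2=F; simplify:
  drop 2 from [5, 2] -> [5]
  satisfied 2 clause(s); 3 remain; assigned so far: [2, 4]
unit clause [5] forces x5=T; simplify:
  drop -5 from [-5, 1] -> [1]
  satisfied 2 clause(s); 1 remain; assigned so far: [2, 4, 5]
unit clause [1] forces x1=T; simplify:
  satisfied 1 clause(s); 0 remain; assigned so far: [1, 2, 4, 5]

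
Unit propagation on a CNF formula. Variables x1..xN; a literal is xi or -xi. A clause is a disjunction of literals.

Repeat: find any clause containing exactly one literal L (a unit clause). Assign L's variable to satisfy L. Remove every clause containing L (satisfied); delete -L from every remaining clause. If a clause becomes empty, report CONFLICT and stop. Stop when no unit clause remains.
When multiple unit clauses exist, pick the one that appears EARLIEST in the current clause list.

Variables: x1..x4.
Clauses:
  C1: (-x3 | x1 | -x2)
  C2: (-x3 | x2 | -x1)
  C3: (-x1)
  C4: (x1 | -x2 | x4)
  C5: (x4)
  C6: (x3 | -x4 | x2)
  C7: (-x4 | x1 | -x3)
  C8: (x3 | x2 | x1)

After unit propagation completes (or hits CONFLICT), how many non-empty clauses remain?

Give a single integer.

unit clause [-1] forces x1=F; simplify:
  drop 1 from [-3, 1, -2] -> [-3, -2]
  drop 1 from [1, -2, 4] -> [-2, 4]
  drop 1 from [-4, 1, -3] -> [-4, -3]
  drop 1 from [3, 2, 1] -> [3, 2]
  satisfied 2 clause(s); 6 remain; assigned so far: [1]
unit clause [4] forces x4=T; simplify:
  drop -4 from [3, -4, 2] -> [3, 2]
  drop -4 from [-4, -3] -> [-3]
  satisfied 2 clause(s); 4 remain; assigned so far: [1, 4]
unit clause [-3] forces x3=F; simplify:
  drop 3 from [3, 2] -> [2]
  drop 3 from [3, 2] -> [2]
  satisfied 2 clause(s); 2 remain; assigned so far: [1, 3, 4]
unit clause [2] forces x2=T; simplify:
  satisfied 2 clause(s); 0 remain; assigned so far: [1, 2, 3, 4]

Answer: 0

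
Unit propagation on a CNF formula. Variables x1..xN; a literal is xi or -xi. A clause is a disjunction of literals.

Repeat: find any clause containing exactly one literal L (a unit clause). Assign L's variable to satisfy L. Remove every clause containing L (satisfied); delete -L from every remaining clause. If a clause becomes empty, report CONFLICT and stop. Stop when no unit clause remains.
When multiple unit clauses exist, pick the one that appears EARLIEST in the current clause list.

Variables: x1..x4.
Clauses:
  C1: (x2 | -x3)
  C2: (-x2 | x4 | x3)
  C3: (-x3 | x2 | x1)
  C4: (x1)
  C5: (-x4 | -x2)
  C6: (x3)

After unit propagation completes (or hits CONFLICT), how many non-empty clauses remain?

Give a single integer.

Answer: 0

Derivation:
unit clause [1] forces x1=T; simplify:
  satisfied 2 clause(s); 4 remain; assigned so far: [1]
unit clause [3] forces x3=T; simplify:
  drop -3 from [2, -3] -> [2]
  satisfied 2 clause(s); 2 remain; assigned so far: [1, 3]
unit clause [2] forces x2=T; simplify:
  drop -2 from [-4, -2] -> [-4]
  satisfied 1 clause(s); 1 remain; assigned so far: [1, 2, 3]
unit clause [-4] forces x4=F; simplify:
  satisfied 1 clause(s); 0 remain; assigned so far: [1, 2, 3, 4]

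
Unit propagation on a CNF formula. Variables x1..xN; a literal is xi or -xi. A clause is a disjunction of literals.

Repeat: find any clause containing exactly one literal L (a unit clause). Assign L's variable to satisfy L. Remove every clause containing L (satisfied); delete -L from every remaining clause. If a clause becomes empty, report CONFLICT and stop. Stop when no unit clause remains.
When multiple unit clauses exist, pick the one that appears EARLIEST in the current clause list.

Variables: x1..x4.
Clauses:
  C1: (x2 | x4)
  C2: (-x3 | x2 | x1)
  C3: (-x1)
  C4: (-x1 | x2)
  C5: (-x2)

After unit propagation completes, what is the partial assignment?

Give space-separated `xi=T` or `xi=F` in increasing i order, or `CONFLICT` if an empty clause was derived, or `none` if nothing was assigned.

unit clause [-1] forces x1=F; simplify:
  drop 1 from [-3, 2, 1] -> [-3, 2]
  satisfied 2 clause(s); 3 remain; assigned so far: [1]
unit clause [-2] forces x2=F; simplify:
  drop 2 from [2, 4] -> [4]
  drop 2 from [-3, 2] -> [-3]
  satisfied 1 clause(s); 2 remain; assigned so far: [1, 2]
unit clause [4] forces x4=T; simplify:
  satisfied 1 clause(s); 1 remain; assigned so far: [1, 2, 4]
unit clause [-3] forces x3=F; simplify:
  satisfied 1 clause(s); 0 remain; assigned so far: [1, 2, 3, 4]

Answer: x1=F x2=F x3=F x4=T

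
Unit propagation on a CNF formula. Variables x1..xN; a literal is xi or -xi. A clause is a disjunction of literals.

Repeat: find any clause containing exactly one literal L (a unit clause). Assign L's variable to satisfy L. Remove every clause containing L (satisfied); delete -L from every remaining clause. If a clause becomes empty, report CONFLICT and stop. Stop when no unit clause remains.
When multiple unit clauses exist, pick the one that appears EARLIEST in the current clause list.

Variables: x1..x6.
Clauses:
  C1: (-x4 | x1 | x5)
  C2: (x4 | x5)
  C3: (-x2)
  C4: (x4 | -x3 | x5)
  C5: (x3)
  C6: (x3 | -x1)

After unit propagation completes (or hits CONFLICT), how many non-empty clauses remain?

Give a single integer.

unit clause [-2] forces x2=F; simplify:
  satisfied 1 clause(s); 5 remain; assigned so far: [2]
unit clause [3] forces x3=T; simplify:
  drop -3 from [4, -3, 5] -> [4, 5]
  satisfied 2 clause(s); 3 remain; assigned so far: [2, 3]

Answer: 3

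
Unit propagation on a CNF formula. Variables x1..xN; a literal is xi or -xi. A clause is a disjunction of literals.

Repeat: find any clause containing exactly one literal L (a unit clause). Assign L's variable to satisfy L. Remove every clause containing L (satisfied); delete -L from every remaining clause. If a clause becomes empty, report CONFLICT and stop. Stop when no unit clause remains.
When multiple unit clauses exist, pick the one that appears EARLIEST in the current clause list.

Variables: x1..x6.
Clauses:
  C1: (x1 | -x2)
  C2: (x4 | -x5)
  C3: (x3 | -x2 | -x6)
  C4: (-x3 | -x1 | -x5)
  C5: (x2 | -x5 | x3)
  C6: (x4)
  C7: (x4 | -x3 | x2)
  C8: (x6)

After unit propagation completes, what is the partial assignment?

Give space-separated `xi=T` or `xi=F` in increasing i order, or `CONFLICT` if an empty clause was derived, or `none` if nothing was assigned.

unit clause [4] forces x4=T; simplify:
  satisfied 3 clause(s); 5 remain; assigned so far: [4]
unit clause [6] forces x6=T; simplify:
  drop -6 from [3, -2, -6] -> [3, -2]
  satisfied 1 clause(s); 4 remain; assigned so far: [4, 6]

Answer: x4=T x6=T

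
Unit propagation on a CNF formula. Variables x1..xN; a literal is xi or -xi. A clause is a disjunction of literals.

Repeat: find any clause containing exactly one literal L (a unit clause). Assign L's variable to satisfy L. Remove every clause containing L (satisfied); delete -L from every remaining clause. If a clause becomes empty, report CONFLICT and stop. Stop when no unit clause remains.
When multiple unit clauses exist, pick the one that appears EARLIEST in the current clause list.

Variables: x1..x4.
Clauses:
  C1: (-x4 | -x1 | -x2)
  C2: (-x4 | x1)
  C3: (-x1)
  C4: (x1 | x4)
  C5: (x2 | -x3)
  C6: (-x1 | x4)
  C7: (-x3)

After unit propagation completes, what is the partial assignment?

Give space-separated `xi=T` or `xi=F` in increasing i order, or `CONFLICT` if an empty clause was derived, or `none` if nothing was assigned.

unit clause [-1] forces x1=F; simplify:
  drop 1 from [-4, 1] -> [-4]
  drop 1 from [1, 4] -> [4]
  satisfied 3 clause(s); 4 remain; assigned so far: [1]
unit clause [-4] forces x4=F; simplify:
  drop 4 from [4] -> [] (empty!)
  satisfied 1 clause(s); 3 remain; assigned so far: [1, 4]
CONFLICT (empty clause)

Answer: CONFLICT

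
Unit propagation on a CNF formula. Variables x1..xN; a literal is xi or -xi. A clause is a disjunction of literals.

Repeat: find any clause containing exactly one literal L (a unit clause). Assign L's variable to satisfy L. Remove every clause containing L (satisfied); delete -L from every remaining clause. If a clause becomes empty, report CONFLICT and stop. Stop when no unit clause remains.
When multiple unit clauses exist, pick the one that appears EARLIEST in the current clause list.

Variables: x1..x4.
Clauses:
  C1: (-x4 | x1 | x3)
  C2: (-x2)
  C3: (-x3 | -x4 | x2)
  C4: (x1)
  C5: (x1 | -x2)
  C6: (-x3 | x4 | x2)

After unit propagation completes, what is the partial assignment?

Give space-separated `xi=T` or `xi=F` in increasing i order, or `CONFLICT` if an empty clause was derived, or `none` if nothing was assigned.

Answer: x1=T x2=F

Derivation:
unit clause [-2] forces x2=F; simplify:
  drop 2 from [-3, -4, 2] -> [-3, -4]
  drop 2 from [-3, 4, 2] -> [-3, 4]
  satisfied 2 clause(s); 4 remain; assigned so far: [2]
unit clause [1] forces x1=T; simplify:
  satisfied 2 clause(s); 2 remain; assigned so far: [1, 2]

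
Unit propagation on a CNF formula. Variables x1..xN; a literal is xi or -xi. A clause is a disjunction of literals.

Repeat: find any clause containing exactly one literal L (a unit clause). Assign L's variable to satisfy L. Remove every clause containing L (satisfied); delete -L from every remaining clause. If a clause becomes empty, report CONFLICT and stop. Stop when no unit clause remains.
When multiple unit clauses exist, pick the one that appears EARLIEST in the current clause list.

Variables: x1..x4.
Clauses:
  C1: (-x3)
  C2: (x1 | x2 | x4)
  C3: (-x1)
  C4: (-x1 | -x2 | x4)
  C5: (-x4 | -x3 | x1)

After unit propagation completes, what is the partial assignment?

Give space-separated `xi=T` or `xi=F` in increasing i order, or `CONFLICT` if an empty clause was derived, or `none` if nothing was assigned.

Answer: x1=F x3=F

Derivation:
unit clause [-3] forces x3=F; simplify:
  satisfied 2 clause(s); 3 remain; assigned so far: [3]
unit clause [-1] forces x1=F; simplify:
  drop 1 from [1, 2, 4] -> [2, 4]
  satisfied 2 clause(s); 1 remain; assigned so far: [1, 3]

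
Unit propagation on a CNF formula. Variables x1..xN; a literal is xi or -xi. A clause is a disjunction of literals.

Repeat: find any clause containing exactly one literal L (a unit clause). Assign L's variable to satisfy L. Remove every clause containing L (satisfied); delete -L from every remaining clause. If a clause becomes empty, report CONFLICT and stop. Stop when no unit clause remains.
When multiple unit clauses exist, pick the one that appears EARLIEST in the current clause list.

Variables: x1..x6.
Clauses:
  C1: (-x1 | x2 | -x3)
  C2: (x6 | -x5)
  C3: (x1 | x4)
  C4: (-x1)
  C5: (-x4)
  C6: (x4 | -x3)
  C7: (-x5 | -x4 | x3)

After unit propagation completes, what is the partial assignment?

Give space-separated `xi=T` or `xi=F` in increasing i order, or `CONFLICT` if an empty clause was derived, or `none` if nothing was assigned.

unit clause [-1] forces x1=F; simplify:
  drop 1 from [1, 4] -> [4]
  satisfied 2 clause(s); 5 remain; assigned so far: [1]
unit clause [4] forces x4=T; simplify:
  drop -4 from [-4] -> [] (empty!)
  drop -4 from [-5, -4, 3] -> [-5, 3]
  satisfied 2 clause(s); 3 remain; assigned so far: [1, 4]
CONFLICT (empty clause)

Answer: CONFLICT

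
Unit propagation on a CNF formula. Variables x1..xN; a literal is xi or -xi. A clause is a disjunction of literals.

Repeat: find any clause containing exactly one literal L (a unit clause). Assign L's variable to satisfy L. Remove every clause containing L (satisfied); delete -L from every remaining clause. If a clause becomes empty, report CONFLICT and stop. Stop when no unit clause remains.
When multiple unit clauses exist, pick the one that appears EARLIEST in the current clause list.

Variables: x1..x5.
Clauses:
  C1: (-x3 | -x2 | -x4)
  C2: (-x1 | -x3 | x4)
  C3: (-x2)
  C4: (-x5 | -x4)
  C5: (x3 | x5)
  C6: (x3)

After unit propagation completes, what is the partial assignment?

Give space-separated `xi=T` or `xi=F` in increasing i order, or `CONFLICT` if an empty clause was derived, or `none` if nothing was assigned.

Answer: x2=F x3=T

Derivation:
unit clause [-2] forces x2=F; simplify:
  satisfied 2 clause(s); 4 remain; assigned so far: [2]
unit clause [3] forces x3=T; simplify:
  drop -3 from [-1, -3, 4] -> [-1, 4]
  satisfied 2 clause(s); 2 remain; assigned so far: [2, 3]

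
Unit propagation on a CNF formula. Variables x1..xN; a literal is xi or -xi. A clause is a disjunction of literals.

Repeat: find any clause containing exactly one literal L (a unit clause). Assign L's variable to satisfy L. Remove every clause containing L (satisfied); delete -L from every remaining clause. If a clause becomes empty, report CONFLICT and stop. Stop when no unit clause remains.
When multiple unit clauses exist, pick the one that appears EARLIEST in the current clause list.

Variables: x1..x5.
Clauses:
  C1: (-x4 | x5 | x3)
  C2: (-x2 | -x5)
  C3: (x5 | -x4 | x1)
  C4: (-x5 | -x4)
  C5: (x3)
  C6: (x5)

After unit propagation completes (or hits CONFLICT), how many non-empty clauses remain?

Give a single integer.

unit clause [3] forces x3=T; simplify:
  satisfied 2 clause(s); 4 remain; assigned so far: [3]
unit clause [5] forces x5=T; simplify:
  drop -5 from [-2, -5] -> [-2]
  drop -5 from [-5, -4] -> [-4]
  satisfied 2 clause(s); 2 remain; assigned so far: [3, 5]
unit clause [-2] forces x2=F; simplify:
  satisfied 1 clause(s); 1 remain; assigned so far: [2, 3, 5]
unit clause [-4] forces x4=F; simplify:
  satisfied 1 clause(s); 0 remain; assigned so far: [2, 3, 4, 5]

Answer: 0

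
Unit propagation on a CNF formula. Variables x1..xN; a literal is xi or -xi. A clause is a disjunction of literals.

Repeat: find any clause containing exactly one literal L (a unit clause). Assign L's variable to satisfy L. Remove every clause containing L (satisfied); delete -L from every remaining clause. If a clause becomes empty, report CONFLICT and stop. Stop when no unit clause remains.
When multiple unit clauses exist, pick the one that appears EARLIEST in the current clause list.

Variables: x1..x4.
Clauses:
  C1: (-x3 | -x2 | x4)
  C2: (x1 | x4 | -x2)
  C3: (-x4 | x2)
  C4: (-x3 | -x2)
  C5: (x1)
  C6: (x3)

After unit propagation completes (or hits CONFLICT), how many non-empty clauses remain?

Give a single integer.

unit clause [1] forces x1=T; simplify:
  satisfied 2 clause(s); 4 remain; assigned so far: [1]
unit clause [3] forces x3=T; simplify:
  drop -3 from [-3, -2, 4] -> [-2, 4]
  drop -3 from [-3, -2] -> [-2]
  satisfied 1 clause(s); 3 remain; assigned so far: [1, 3]
unit clause [-2] forces x2=F; simplify:
  drop 2 from [-4, 2] -> [-4]
  satisfied 2 clause(s); 1 remain; assigned so far: [1, 2, 3]
unit clause [-4] forces x4=F; simplify:
  satisfied 1 clause(s); 0 remain; assigned so far: [1, 2, 3, 4]

Answer: 0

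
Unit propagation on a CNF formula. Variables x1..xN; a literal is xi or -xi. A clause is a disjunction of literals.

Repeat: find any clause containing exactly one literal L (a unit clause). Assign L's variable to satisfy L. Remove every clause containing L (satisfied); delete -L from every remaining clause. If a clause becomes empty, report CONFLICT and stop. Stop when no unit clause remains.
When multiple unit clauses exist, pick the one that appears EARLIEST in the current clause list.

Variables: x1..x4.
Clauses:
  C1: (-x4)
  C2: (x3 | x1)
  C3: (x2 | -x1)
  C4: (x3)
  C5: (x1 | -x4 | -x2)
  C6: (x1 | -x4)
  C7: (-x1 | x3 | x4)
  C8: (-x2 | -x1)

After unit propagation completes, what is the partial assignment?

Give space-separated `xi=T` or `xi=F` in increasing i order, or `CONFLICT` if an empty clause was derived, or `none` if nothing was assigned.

Answer: x3=T x4=F

Derivation:
unit clause [-4] forces x4=F; simplify:
  drop 4 from [-1, 3, 4] -> [-1, 3]
  satisfied 3 clause(s); 5 remain; assigned so far: [4]
unit clause [3] forces x3=T; simplify:
  satisfied 3 clause(s); 2 remain; assigned so far: [3, 4]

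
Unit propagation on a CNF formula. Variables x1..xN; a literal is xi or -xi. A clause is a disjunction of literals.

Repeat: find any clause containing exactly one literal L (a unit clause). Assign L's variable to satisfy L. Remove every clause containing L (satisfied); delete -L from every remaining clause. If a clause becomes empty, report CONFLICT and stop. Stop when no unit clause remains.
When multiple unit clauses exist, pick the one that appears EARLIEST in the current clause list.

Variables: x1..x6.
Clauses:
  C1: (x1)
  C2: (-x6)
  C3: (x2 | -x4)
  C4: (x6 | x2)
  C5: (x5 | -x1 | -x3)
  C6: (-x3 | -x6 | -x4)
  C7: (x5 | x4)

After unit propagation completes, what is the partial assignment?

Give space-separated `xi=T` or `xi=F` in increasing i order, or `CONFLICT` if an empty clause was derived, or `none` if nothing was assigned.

unit clause [1] forces x1=T; simplify:
  drop -1 from [5, -1, -3] -> [5, -3]
  satisfied 1 clause(s); 6 remain; assigned so far: [1]
unit clause [-6] forces x6=F; simplify:
  drop 6 from [6, 2] -> [2]
  satisfied 2 clause(s); 4 remain; assigned so far: [1, 6]
unit clause [2] forces x2=T; simplify:
  satisfied 2 clause(s); 2 remain; assigned so far: [1, 2, 6]

Answer: x1=T x2=T x6=F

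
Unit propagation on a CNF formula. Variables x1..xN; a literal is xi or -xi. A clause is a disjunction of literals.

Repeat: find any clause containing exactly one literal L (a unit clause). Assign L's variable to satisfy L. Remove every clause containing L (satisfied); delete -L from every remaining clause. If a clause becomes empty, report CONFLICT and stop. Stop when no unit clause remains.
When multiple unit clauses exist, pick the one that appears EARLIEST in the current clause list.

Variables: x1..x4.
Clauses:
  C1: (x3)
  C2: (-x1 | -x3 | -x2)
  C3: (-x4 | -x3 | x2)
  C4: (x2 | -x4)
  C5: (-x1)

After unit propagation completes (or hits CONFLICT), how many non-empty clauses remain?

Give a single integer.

unit clause [3] forces x3=T; simplify:
  drop -3 from [-1, -3, -2] -> [-1, -2]
  drop -3 from [-4, -3, 2] -> [-4, 2]
  satisfied 1 clause(s); 4 remain; assigned so far: [3]
unit clause [-1] forces x1=F; simplify:
  satisfied 2 clause(s); 2 remain; assigned so far: [1, 3]

Answer: 2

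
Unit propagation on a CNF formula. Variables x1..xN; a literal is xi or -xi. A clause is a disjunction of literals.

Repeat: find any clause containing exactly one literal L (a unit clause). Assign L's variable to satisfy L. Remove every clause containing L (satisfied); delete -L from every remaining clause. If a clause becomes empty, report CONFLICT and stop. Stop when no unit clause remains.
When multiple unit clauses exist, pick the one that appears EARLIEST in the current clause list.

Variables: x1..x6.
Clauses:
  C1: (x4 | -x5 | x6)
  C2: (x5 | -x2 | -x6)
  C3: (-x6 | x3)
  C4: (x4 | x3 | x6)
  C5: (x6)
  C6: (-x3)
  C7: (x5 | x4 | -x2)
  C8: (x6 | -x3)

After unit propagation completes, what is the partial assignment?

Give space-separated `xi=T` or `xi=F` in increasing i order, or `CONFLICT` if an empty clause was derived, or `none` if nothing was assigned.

Answer: CONFLICT

Derivation:
unit clause [6] forces x6=T; simplify:
  drop -6 from [5, -2, -6] -> [5, -2]
  drop -6 from [-6, 3] -> [3]
  satisfied 4 clause(s); 4 remain; assigned so far: [6]
unit clause [3] forces x3=T; simplify:
  drop -3 from [-3] -> [] (empty!)
  satisfied 1 clause(s); 3 remain; assigned so far: [3, 6]
CONFLICT (empty clause)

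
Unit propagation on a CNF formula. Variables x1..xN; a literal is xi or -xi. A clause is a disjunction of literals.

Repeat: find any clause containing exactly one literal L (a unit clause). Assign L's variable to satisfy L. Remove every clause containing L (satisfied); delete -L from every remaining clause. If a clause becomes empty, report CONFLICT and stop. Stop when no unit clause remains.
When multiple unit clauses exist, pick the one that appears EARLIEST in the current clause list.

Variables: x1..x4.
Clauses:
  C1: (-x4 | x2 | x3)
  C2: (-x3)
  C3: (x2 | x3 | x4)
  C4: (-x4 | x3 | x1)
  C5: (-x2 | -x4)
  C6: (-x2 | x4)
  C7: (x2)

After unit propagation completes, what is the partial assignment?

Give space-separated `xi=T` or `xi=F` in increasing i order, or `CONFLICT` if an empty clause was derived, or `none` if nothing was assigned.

Answer: CONFLICT

Derivation:
unit clause [-3] forces x3=F; simplify:
  drop 3 from [-4, 2, 3] -> [-4, 2]
  drop 3 from [2, 3, 4] -> [2, 4]
  drop 3 from [-4, 3, 1] -> [-4, 1]
  satisfied 1 clause(s); 6 remain; assigned so far: [3]
unit clause [2] forces x2=T; simplify:
  drop -2 from [-2, -4] -> [-4]
  drop -2 from [-2, 4] -> [4]
  satisfied 3 clause(s); 3 remain; assigned so far: [2, 3]
unit clause [-4] forces x4=F; simplify:
  drop 4 from [4] -> [] (empty!)
  satisfied 2 clause(s); 1 remain; assigned so far: [2, 3, 4]
CONFLICT (empty clause)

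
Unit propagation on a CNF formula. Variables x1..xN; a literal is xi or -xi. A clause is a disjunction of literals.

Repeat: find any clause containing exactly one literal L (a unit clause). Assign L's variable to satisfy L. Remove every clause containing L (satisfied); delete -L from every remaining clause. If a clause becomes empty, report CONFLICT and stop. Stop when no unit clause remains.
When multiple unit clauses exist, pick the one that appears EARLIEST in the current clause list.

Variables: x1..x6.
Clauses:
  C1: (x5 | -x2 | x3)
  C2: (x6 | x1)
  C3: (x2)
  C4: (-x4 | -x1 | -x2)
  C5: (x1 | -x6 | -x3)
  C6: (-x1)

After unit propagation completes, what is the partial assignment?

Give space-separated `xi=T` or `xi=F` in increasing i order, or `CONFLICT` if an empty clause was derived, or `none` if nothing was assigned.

Answer: x1=F x2=T x3=F x5=T x6=T

Derivation:
unit clause [2] forces x2=T; simplify:
  drop -2 from [5, -2, 3] -> [5, 3]
  drop -2 from [-4, -1, -2] -> [-4, -1]
  satisfied 1 clause(s); 5 remain; assigned so far: [2]
unit clause [-1] forces x1=F; simplify:
  drop 1 from [6, 1] -> [6]
  drop 1 from [1, -6, -3] -> [-6, -3]
  satisfied 2 clause(s); 3 remain; assigned so far: [1, 2]
unit clause [6] forces x6=T; simplify:
  drop -6 from [-6, -3] -> [-3]
  satisfied 1 clause(s); 2 remain; assigned so far: [1, 2, 6]
unit clause [-3] forces x3=F; simplify:
  drop 3 from [5, 3] -> [5]
  satisfied 1 clause(s); 1 remain; assigned so far: [1, 2, 3, 6]
unit clause [5] forces x5=T; simplify:
  satisfied 1 clause(s); 0 remain; assigned so far: [1, 2, 3, 5, 6]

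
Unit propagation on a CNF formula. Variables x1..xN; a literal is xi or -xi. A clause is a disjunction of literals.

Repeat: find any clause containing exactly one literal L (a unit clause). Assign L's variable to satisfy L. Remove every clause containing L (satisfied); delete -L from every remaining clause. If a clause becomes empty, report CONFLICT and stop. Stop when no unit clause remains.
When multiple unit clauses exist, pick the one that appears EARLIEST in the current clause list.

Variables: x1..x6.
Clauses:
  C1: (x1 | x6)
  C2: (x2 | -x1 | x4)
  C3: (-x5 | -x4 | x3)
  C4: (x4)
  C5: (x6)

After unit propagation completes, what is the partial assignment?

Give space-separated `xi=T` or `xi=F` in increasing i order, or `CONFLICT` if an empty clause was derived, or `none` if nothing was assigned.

Answer: x4=T x6=T

Derivation:
unit clause [4] forces x4=T; simplify:
  drop -4 from [-5, -4, 3] -> [-5, 3]
  satisfied 2 clause(s); 3 remain; assigned so far: [4]
unit clause [6] forces x6=T; simplify:
  satisfied 2 clause(s); 1 remain; assigned so far: [4, 6]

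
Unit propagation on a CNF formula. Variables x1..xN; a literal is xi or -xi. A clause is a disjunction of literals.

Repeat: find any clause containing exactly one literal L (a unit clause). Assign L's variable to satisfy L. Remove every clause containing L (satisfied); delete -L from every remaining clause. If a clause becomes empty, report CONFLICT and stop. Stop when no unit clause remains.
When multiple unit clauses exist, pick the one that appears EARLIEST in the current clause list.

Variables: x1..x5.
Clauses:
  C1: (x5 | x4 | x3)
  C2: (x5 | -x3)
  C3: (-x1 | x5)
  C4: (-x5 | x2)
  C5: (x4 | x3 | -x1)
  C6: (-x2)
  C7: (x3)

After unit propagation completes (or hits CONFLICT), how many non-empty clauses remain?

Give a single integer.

unit clause [-2] forces x2=F; simplify:
  drop 2 from [-5, 2] -> [-5]
  satisfied 1 clause(s); 6 remain; assigned so far: [2]
unit clause [-5] forces x5=F; simplify:
  drop 5 from [5, 4, 3] -> [4, 3]
  drop 5 from [5, -3] -> [-3]
  drop 5 from [-1, 5] -> [-1]
  satisfied 1 clause(s); 5 remain; assigned so far: [2, 5]
unit clause [-3] forces x3=F; simplify:
  drop 3 from [4, 3] -> [4]
  drop 3 from [4, 3, -1] -> [4, -1]
  drop 3 from [3] -> [] (empty!)
  satisfied 1 clause(s); 4 remain; assigned so far: [2, 3, 5]
CONFLICT (empty clause)

Answer: 3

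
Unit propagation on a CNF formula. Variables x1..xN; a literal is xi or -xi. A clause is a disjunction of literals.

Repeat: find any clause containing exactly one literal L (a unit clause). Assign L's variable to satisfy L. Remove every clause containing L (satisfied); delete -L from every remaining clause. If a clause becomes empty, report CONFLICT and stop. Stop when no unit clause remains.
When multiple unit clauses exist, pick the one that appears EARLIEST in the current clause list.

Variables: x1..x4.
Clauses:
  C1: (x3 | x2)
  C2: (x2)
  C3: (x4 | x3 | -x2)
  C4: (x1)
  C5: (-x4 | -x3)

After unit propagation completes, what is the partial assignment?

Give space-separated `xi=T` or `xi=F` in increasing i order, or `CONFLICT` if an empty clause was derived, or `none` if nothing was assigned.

unit clause [2] forces x2=T; simplify:
  drop -2 from [4, 3, -2] -> [4, 3]
  satisfied 2 clause(s); 3 remain; assigned so far: [2]
unit clause [1] forces x1=T; simplify:
  satisfied 1 clause(s); 2 remain; assigned so far: [1, 2]

Answer: x1=T x2=T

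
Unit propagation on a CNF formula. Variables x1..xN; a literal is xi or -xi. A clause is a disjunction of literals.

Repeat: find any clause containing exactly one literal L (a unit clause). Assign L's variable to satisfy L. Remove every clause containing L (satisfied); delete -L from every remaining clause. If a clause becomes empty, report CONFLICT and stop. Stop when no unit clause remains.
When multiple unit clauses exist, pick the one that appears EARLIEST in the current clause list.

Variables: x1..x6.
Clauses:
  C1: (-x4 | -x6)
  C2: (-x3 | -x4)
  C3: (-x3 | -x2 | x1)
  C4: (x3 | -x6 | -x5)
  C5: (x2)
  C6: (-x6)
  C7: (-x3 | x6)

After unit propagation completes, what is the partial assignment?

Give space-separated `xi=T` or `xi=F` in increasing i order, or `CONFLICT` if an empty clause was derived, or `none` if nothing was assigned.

unit clause [2] forces x2=T; simplify:
  drop -2 from [-3, -2, 1] -> [-3, 1]
  satisfied 1 clause(s); 6 remain; assigned so far: [2]
unit clause [-6] forces x6=F; simplify:
  drop 6 from [-3, 6] -> [-3]
  satisfied 3 clause(s); 3 remain; assigned so far: [2, 6]
unit clause [-3] forces x3=F; simplify:
  satisfied 3 clause(s); 0 remain; assigned so far: [2, 3, 6]

Answer: x2=T x3=F x6=F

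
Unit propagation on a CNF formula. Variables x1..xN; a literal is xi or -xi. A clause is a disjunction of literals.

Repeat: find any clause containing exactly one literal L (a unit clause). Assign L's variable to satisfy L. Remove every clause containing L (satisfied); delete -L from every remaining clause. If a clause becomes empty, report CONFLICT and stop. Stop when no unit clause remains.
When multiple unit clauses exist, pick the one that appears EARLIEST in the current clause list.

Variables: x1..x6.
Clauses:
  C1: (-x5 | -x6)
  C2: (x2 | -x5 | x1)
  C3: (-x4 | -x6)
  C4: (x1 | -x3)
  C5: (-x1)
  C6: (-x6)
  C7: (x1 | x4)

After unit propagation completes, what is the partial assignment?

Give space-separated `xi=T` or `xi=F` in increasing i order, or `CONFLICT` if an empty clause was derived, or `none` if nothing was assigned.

Answer: x1=F x3=F x4=T x6=F

Derivation:
unit clause [-1] forces x1=F; simplify:
  drop 1 from [2, -5, 1] -> [2, -5]
  drop 1 from [1, -3] -> [-3]
  drop 1 from [1, 4] -> [4]
  satisfied 1 clause(s); 6 remain; assigned so far: [1]
unit clause [-3] forces x3=F; simplify:
  satisfied 1 clause(s); 5 remain; assigned so far: [1, 3]
unit clause [-6] forces x6=F; simplify:
  satisfied 3 clause(s); 2 remain; assigned so far: [1, 3, 6]
unit clause [4] forces x4=T; simplify:
  satisfied 1 clause(s); 1 remain; assigned so far: [1, 3, 4, 6]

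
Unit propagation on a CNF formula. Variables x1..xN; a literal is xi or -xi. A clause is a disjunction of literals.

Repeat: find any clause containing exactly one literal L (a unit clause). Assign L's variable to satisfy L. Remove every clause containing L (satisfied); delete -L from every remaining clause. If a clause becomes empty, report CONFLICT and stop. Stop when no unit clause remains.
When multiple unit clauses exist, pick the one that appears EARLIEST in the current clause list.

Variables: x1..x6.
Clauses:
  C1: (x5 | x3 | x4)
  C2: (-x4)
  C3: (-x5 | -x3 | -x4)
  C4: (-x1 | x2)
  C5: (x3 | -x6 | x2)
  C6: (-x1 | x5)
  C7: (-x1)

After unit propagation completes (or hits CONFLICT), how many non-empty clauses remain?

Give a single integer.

Answer: 2

Derivation:
unit clause [-4] forces x4=F; simplify:
  drop 4 from [5, 3, 4] -> [5, 3]
  satisfied 2 clause(s); 5 remain; assigned so far: [4]
unit clause [-1] forces x1=F; simplify:
  satisfied 3 clause(s); 2 remain; assigned so far: [1, 4]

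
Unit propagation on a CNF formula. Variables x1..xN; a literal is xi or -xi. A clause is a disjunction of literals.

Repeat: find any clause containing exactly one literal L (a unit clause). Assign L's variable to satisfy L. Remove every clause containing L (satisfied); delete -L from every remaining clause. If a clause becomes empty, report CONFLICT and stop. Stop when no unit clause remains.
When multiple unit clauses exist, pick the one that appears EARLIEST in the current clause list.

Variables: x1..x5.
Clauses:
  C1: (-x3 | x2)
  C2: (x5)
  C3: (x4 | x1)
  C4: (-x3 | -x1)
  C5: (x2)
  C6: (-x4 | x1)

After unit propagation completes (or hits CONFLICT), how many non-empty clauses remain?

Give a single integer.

unit clause [5] forces x5=T; simplify:
  satisfied 1 clause(s); 5 remain; assigned so far: [5]
unit clause [2] forces x2=T; simplify:
  satisfied 2 clause(s); 3 remain; assigned so far: [2, 5]

Answer: 3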